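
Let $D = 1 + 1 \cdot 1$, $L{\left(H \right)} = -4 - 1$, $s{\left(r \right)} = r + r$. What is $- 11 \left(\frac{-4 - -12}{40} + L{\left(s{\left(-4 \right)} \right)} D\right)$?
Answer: $\frac{539}{5} \approx 107.8$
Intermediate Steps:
$s{\left(r \right)} = 2 r$
$L{\left(H \right)} = -5$
$D = 2$ ($D = 1 + 1 = 2$)
$- 11 \left(\frac{-4 - -12}{40} + L{\left(s{\left(-4 \right)} \right)} D\right) = - 11 \left(\frac{-4 - -12}{40} - 10\right) = - 11 \left(\left(-4 + 12\right) \frac{1}{40} - 10\right) = - 11 \left(8 \cdot \frac{1}{40} - 10\right) = - 11 \left(\frac{1}{5} - 10\right) = \left(-11\right) \left(- \frac{49}{5}\right) = \frac{539}{5}$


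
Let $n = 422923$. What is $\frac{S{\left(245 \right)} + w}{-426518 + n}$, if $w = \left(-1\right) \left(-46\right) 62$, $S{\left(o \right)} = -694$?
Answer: $- \frac{2158}{3595} \approx -0.60028$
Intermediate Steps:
$w = 2852$ ($w = 46 \cdot 62 = 2852$)
$\frac{S{\left(245 \right)} + w}{-426518 + n} = \frac{-694 + 2852}{-426518 + 422923} = \frac{2158}{-3595} = 2158 \left(- \frac{1}{3595}\right) = - \frac{2158}{3595}$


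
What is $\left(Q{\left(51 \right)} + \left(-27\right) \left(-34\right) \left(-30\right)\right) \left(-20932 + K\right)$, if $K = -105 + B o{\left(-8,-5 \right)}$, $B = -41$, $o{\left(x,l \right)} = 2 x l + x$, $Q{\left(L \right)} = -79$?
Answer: $662552191$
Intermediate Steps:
$o{\left(x,l \right)} = x + 2 l x$ ($o{\left(x,l \right)} = 2 l x + x = x + 2 l x$)
$K = -3057$ ($K = -105 - 41 \left(- 8 \left(1 + 2 \left(-5\right)\right)\right) = -105 - 41 \left(- 8 \left(1 - 10\right)\right) = -105 - 41 \left(\left(-8\right) \left(-9\right)\right) = -105 - 2952 = -3057$)
$\left(Q{\left(51 \right)} + \left(-27\right) \left(-34\right) \left(-30\right)\right) \left(-20932 + K\right) = \left(-79 + \left(-27\right) \left(-34\right) \left(-30\right)\right) \left(-20932 - 3057\right) = \left(-79 + 918 \left(-30\right)\right) \left(-23989\right) = \left(-79 - 27540\right) \left(-23989\right) = \left(-27619\right) \left(-23989\right) = 662552191$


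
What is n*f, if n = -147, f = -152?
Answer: 22344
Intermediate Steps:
n*f = -147*(-152) = 22344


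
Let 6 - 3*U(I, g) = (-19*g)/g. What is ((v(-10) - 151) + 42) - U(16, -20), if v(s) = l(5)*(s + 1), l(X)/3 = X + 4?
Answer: -1081/3 ≈ -360.33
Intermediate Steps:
l(X) = 12 + 3*X (l(X) = 3*(X + 4) = 3*(4 + X) = 12 + 3*X)
U(I, g) = 25/3 (U(I, g) = 2 - (-19*g)/(3*g) = 2 - ⅓*(-19) = 2 + 19/3 = 25/3)
v(s) = 27 + 27*s (v(s) = (12 + 3*5)*(s + 1) = (12 + 15)*(1 + s) = 27*(1 + s) = 27 + 27*s)
((v(-10) - 151) + 42) - U(16, -20) = (((27 + 27*(-10)) - 151) + 42) - 1*25/3 = (((27 - 270) - 151) + 42) - 25/3 = ((-243 - 151) + 42) - 25/3 = (-394 + 42) - 25/3 = -352 - 25/3 = -1081/3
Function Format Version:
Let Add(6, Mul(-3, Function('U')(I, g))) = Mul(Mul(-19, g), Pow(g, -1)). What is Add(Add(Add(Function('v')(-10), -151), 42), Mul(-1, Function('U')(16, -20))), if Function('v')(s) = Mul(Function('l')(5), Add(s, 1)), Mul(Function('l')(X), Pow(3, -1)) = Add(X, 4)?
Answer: Rational(-1081, 3) ≈ -360.33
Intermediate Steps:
Function('l')(X) = Add(12, Mul(3, X)) (Function('l')(X) = Mul(3, Add(X, 4)) = Mul(3, Add(4, X)) = Add(12, Mul(3, X)))
Function('U')(I, g) = Rational(25, 3) (Function('U')(I, g) = Add(2, Mul(Rational(-1, 3), Mul(Mul(-19, g), Pow(g, -1)))) = Add(2, Mul(Rational(-1, 3), -19)) = Add(2, Rational(19, 3)) = Rational(25, 3))
Function('v')(s) = Add(27, Mul(27, s)) (Function('v')(s) = Mul(Add(12, Mul(3, 5)), Add(s, 1)) = Mul(Add(12, 15), Add(1, s)) = Mul(27, Add(1, s)) = Add(27, Mul(27, s)))
Add(Add(Add(Function('v')(-10), -151), 42), Mul(-1, Function('U')(16, -20))) = Add(Add(Add(Add(27, Mul(27, -10)), -151), 42), Mul(-1, Rational(25, 3))) = Add(Add(Add(Add(27, -270), -151), 42), Rational(-25, 3)) = Add(Add(Add(-243, -151), 42), Rational(-25, 3)) = Add(Add(-394, 42), Rational(-25, 3)) = Add(-352, Rational(-25, 3)) = Rational(-1081, 3)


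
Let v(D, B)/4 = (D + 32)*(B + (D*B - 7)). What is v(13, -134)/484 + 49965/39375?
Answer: -222026324/317625 ≈ -699.02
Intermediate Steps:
v(D, B) = 4*(32 + D)*(-7 + B + B*D) (v(D, B) = 4*((D + 32)*(B + (D*B - 7))) = 4*((32 + D)*(B + (B*D - 7))) = 4*((32 + D)*(B + (-7 + B*D))) = 4*((32 + D)*(-7 + B + B*D)) = 4*(32 + D)*(-7 + B + B*D))
v(13, -134)/484 + 49965/39375 = (-896 - 28*13 + 128*(-134) + 4*(-134)*13² + 132*(-134)*13)/484 + 49965/39375 = (-896 - 364 - 17152 + 4*(-134)*169 - 229944)*(1/484) + 49965*(1/39375) = (-896 - 364 - 17152 - 90584 - 229944)*(1/484) + 3331/2625 = -338940*1/484 + 3331/2625 = -84735/121 + 3331/2625 = -222026324/317625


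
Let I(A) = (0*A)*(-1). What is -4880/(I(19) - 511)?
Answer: 4880/511 ≈ 9.5499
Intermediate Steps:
I(A) = 0 (I(A) = 0*(-1) = 0)
-4880/(I(19) - 511) = -4880/(0 - 511) = -4880/(-511) = -4880*(-1/511) = 4880/511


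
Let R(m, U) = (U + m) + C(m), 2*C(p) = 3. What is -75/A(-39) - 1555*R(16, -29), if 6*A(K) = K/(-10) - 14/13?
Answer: 13008755/734 ≈ 17723.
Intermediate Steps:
C(p) = 3/2 (C(p) = (½)*3 = 3/2)
A(K) = -7/39 - K/60 (A(K) = (K/(-10) - 14/13)/6 = (K*(-⅒) - 14*1/13)/6 = (-K/10 - 14/13)/6 = (-14/13 - K/10)/6 = -7/39 - K/60)
R(m, U) = 3/2 + U + m (R(m, U) = (U + m) + 3/2 = 3/2 + U + m)
-75/A(-39) - 1555*R(16, -29) = -75/(-7/39 - 1/60*(-39)) - 1555*(3/2 - 29 + 16) = -75/(-7/39 + 13/20) - 1555*(-23/2) = -75/367/780 + 35765/2 = -75*780/367 + 35765/2 = -58500/367 + 35765/2 = 13008755/734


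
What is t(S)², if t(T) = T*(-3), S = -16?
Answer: 2304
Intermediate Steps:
t(T) = -3*T
t(S)² = (-3*(-16))² = 48² = 2304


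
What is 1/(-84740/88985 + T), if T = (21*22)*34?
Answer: 17797/279538328 ≈ 6.3666e-5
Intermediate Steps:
T = 15708 (T = 462*34 = 15708)
1/(-84740/88985 + T) = 1/(-84740/88985 + 15708) = 1/(-84740*1/88985 + 15708) = 1/(-16948/17797 + 15708) = 1/(279538328/17797) = 17797/279538328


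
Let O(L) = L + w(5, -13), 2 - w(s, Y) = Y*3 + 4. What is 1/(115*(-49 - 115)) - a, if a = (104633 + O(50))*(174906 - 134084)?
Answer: -80624233782401/18860 ≈ -4.2749e+9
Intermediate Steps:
w(s, Y) = -2 - 3*Y (w(s, Y) = 2 - (Y*3 + 4) = 2 - (3*Y + 4) = 2 - (4 + 3*Y) = 2 + (-4 - 3*Y) = -2 - 3*Y)
O(L) = 37 + L (O(L) = L + (-2 - 3*(-13)) = L + (-2 + 39) = L + 37 = 37 + L)
a = 4274879840 (a = (104633 + (37 + 50))*(174906 - 134084) = (104633 + 87)*40822 = 104720*40822 = 4274879840)
1/(115*(-49 - 115)) - a = 1/(115*(-49 - 115)) - 1*4274879840 = 1/(115*(-164)) - 4274879840 = 1/(-18860) - 4274879840 = -1/18860 - 4274879840 = -80624233782401/18860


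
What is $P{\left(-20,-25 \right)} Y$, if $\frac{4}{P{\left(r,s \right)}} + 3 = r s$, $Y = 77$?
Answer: $\frac{44}{71} \approx 0.61972$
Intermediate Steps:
$P{\left(r,s \right)} = \frac{4}{-3 + r s}$
$P{\left(-20,-25 \right)} Y = \frac{4}{-3 - -500} \cdot 77 = \frac{4}{-3 + 500} \cdot 77 = \frac{4}{497} \cdot 77 = \frac{44}{71}$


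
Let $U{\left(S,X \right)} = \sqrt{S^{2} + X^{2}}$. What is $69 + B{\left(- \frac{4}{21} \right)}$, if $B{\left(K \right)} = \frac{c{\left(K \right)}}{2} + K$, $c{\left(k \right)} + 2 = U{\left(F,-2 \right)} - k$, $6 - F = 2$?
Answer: $\frac{1426}{21} + \sqrt{5} \approx 70.141$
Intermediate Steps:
$F = 4$ ($F = 6 - 2 = 4$)
$c{\left(k \right)} = -2 - k + 2 \sqrt{5}$ ($c{\left(k \right)} = -2 - \left(k - \sqrt{4^{2} + \left(-2\right)^{2}}\right) = -2 - \left(k - \sqrt{16 + 4}\right) = -2 - \left(k - 2 \sqrt{5}\right) = -2 - k + 2 \sqrt{5}$)
$B{\left(K \right)} = -1 + \sqrt{5} + \frac{K}{2}$ ($B{\left(K \right)} = \frac{-2 - K + 2 \sqrt{5}}{2} + K = \left(-2 - K + 2 \sqrt{5}\right) \frac{1}{2} + K = \left(-1 + \sqrt{5} - \frac{K}{2}\right) + K = -1 + \sqrt{5} + \frac{K}{2}$)
$69 + B{\left(- \frac{4}{21} \right)} = 69 + \left(-1 + \sqrt{5} + \frac{\left(-4\right) \frac{1}{21}}{2}\right) = 69 + \left(-1 + \sqrt{5} + \frac{1}{2} \left(- \frac{4}{21}\right)\right) = 69 - \left(\frac{23}{21} - \sqrt{5}\right) = \frac{1426}{21} + \sqrt{5}$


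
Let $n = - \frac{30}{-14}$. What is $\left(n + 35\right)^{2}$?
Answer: $\frac{67600}{49} \approx 1379.6$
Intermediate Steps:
$n = \frac{15}{7}$ ($n = \left(-30\right) \left(- \frac{1}{14}\right) = \frac{15}{7} \approx 2.1429$)
$\left(n + 35\right)^{2} = \left(\frac{15}{7} + 35\right)^{2} = \left(\frac{260}{7}\right)^{2} = \frac{67600}{49}$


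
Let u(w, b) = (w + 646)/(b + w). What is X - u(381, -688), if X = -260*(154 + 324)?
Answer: -38152933/307 ≈ -1.2428e+5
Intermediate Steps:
u(w, b) = (646 + w)/(b + w)
X = -124280 (X = -260*478 = -124280)
X - u(381, -688) = -124280 - (646 + 381)/(-688 + 381) = -124280 - 1027/(-307) = -124280 - (-1)*1027/307 = -124280 - 1*(-1027/307) = -124280 + 1027/307 = -38152933/307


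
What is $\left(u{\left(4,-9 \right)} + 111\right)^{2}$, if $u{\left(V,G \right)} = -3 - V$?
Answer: $10816$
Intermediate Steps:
$\left(u{\left(4,-9 \right)} + 111\right)^{2} = \left(\left(-3 - 4\right) + 111\right)^{2} = \left(-7 + 111\right)^{2} = 104^{2} = 10816$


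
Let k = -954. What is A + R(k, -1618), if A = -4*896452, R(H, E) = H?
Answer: -3586762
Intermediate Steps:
A = -3585808
A + R(k, -1618) = -3585808 - 954 = -3586762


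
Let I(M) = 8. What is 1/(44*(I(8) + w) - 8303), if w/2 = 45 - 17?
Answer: -1/5487 ≈ -0.00018225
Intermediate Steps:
w = 56 (w = 2*(45 - 17) = 2*28 = 56)
1/(44*(I(8) + w) - 8303) = 1/(44*(8 + 56) - 8303) = 1/(44*64 - 8303) = 1/(2816 - 8303) = 1/(-5487) = -1/5487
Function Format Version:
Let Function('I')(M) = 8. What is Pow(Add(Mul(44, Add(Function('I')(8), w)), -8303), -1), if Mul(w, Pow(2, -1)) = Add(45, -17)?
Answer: Rational(-1, 5487) ≈ -0.00018225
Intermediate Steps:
w = 56 (w = Mul(2, Add(45, -17)) = Mul(2, 28) = 56)
Pow(Add(Mul(44, Add(Function('I')(8), w)), -8303), -1) = Pow(Add(Mul(44, Add(8, 56)), -8303), -1) = Pow(Add(Mul(44, 64), -8303), -1) = Pow(Add(2816, -8303), -1) = Pow(-5487, -1) = Rational(-1, 5487)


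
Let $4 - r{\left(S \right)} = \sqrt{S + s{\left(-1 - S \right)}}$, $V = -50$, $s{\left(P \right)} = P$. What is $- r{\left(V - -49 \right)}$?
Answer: $-4 + i \approx -4.0 + 1.0 i$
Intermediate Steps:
$r{\left(S \right)} = 4 - i$ ($r{\left(S \right)} = 4 - \sqrt{S - \left(1 + S\right)} = 4 - \sqrt{-1} = 4 - i$)
$- r{\left(V - -49 \right)} = - (4 - i) = -4 + i$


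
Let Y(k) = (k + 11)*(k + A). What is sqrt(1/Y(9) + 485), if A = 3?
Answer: sqrt(1746015)/60 ≈ 22.023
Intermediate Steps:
Y(k) = (3 + k)*(11 + k) (Y(k) = (k + 11)*(k + 3) = (11 + k)*(3 + k) = (3 + k)*(11 + k))
sqrt(1/Y(9) + 485) = sqrt(1/(33 + 9**2 + 14*9) + 485) = sqrt(1/(33 + 81 + 126) + 485) = sqrt(1/240 + 485) = sqrt(116401/240) = sqrt(1746015)/60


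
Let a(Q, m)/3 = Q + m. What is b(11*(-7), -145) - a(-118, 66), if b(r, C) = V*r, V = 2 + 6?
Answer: -460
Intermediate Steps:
V = 8
a(Q, m) = 3*Q + 3*m (a(Q, m) = 3*(Q + m) = 3*Q + 3*m)
b(r, C) = 8*r
b(11*(-7), -145) - a(-118, 66) = 8*(11*(-7)) - (3*(-118) + 3*66) = 8*(-77) - (-354 + 198) = -616 - 1*(-156) = -616 + 156 = -460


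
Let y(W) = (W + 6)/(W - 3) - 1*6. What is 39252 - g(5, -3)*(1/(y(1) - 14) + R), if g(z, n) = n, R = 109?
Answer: 1860207/47 ≈ 39579.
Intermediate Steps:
y(W) = -6 + (6 + W)/(-3 + W) (y(W) = (6 + W)/(-3 + W) - 6 = -6 + (6 + W)/(-3 + W))
39252 - g(5, -3)*(1/(y(1) - 14) + R) = 39252 - (-3)*(1/((24 - 5*1)/(-3 + 1) - 14) + 109) = 39252 - (-3)*(1/((24 - 5)/(-2) - 14) + 109) = 39252 - (-3)*(1/(-1/2*19 - 14) + 109) = 39252 - (-3)*(1/(-19/2 - 14) + 109) = 39252 - (-3)*(1/(-47/2) + 109) = 39252 - (-3)*(-2/47 + 109) = 39252 - (-3)*5121/47 = 39252 - 1*(-15363/47) = 39252 + 15363/47 = 1860207/47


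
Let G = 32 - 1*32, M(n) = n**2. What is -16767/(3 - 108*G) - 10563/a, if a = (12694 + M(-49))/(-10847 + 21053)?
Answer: -192171933/15095 ≈ -12731.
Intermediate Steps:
G = 0 (G = 32 - 32 = 0)
a = 15095/10206 (a = (12694 + (-49)**2)/(-10847 + 21053) = (12694 + 2401)/10206 = 15095*(1/10206) = 15095/10206 ≈ 1.4790)
-16767/(3 - 108*G) - 10563/a = -16767/(3 - 108*0) - 10563/15095/10206 = -16767/(3 + 0) - 10563*10206/15095 = -16767/3 - 107805978/15095 = -16767*1/3 - 107805978/15095 = -5589 - 107805978/15095 = -192171933/15095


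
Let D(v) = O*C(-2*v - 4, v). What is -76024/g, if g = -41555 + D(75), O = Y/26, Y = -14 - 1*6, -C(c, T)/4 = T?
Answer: 988312/537215 ≈ 1.8397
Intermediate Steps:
C(c, T) = -4*T
Y = -20 (Y = -14 - 6 = -20)
O = -10/13 (O = -20/26 = -20*1/26 = -10/13 ≈ -0.76923)
D(v) = 40*v/13 (D(v) = -(-40)*v/13 = 40*v/13)
g = -537215/13 (g = -41555 + (40/13)*75 = -41555 + 3000/13 = -537215/13 ≈ -41324.)
-76024/g = -76024/(-537215/13) = -76024*(-13/537215) = 988312/537215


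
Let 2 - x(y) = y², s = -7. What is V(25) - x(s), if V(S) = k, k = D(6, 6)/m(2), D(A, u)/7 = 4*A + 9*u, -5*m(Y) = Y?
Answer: -1318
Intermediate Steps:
m(Y) = -Y/5
D(A, u) = 28*A + 63*u (D(A, u) = 7*(4*A + 9*u) = 28*A + 63*u)
x(y) = 2 - y²
k = -1365 (k = (28*6 + 63*6)/((-⅕*2)) = (168 + 378)/(-⅖) = 546*(-5/2) = -1365)
V(S) = -1365
V(25) - x(s) = -1365 - (2 - 1*(-7)²) = -1365 - (2 - 1*49) = -1365 - (2 - 49) = -1365 - 1*(-47) = -1365 + 47 = -1318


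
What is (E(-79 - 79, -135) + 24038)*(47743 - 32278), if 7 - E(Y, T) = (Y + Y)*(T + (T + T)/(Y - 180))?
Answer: -47992147875/169 ≈ -2.8398e+8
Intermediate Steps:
E(Y, T) = 7 - 2*Y*(T + 2*T/(-180 + Y)) (E(Y, T) = 7 - (Y + Y)*(T + (T + T)/(Y - 180)) = 7 - 2*Y*(T + (2*T)/(-180 + Y)) = 7 - 2*Y*(T + 2*T/(-180 + Y)))
(E(-79 - 79, -135) + 24038)*(47743 - 32278) = ((-1260 + 7*(-79 - 79) - 2*(-135)*(-79 - 79)² + 356*(-135)*(-79 - 79))/(-180 + (-79 - 79)) + 24038)*(47743 - 32278) = ((-1260 + 7*(-158) - 2*(-135)*(-158)² + 356*(-135)*(-158))/(-180 - 158) + 24038)*15465 = ((-1260 - 1106 - 2*(-135)*24964 + 7593480)/(-338) + 24038)*15465 = (-(-1260 - 1106 + 6740280 + 7593480)/338 + 24038)*15465 = (-1/338*14331394 + 24038)*15465 = (-7165697/169 + 24038)*15465 = -3103275/169*15465 = -47992147875/169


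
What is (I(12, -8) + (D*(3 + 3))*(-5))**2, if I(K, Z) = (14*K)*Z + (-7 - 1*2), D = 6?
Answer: 2350089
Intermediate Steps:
I(K, Z) = -9 + 14*K*Z (I(K, Z) = 14*K*Z + (-7 - 2) = 14*K*Z - 9 = -9 + 14*K*Z)
(I(12, -8) + (D*(3 + 3))*(-5))**2 = ((-9 + 14*12*(-8)) + (6*(3 + 3))*(-5))**2 = ((-9 - 1344) + (6*6)*(-5))**2 = (-1353 + 36*(-5))**2 = (-1353 - 180)**2 = (-1533)**2 = 2350089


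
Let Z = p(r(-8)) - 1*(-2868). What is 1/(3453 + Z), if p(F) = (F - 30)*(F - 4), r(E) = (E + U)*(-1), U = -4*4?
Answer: 1/6201 ≈ 0.00016126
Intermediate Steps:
U = -16
r(E) = 16 - E (r(E) = (E - 16)*(-1) = (-16 + E)*(-1) = 16 - E)
p(F) = (-30 + F)*(-4 + F)
Z = 2748 (Z = (120 + (16 - 1*(-8))² - 34*(16 - 1*(-8))) - 1*(-2868) = (120 + (16 + 8)² - 34*(16 + 8)) + 2868 = (120 + 24² - 34*24) + 2868 = (120 + 576 - 816) + 2868 = -120 + 2868 = 2748)
1/(3453 + Z) = 1/(3453 + 2748) = 1/6201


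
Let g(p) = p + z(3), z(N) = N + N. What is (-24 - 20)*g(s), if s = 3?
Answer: -396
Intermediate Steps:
z(N) = 2*N
g(p) = 6 + p (g(p) = p + 2*3 = p + 6 = 6 + p)
(-24 - 20)*g(s) = (-24 - 20)*(6 + 3) = -44*9 = -396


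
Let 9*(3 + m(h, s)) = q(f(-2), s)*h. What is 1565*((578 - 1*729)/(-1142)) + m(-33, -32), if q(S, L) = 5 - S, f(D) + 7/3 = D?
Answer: 1744265/10278 ≈ 169.71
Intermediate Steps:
f(D) = -7/3 + D
m(h, s) = -3 + 28*h/27 (m(h, s) = -3 + ((5 - (-7/3 - 2))*h)/9 = -3 + ((5 - 1*(-13/3))*h)/9 = -3 + ((5 + 13/3)*h)/9 = -3 + (28*h/3)/9 = -3 + 28*h/27)
1565*((578 - 1*729)/(-1142)) + m(-33, -32) = 1565*((578 - 1*729)/(-1142)) + (-3 + (28/27)*(-33)) = 1565*((578 - 729)*(-1/1142)) + (-3 - 308/9) = 1565*(-151*(-1/1142)) - 335/9 = 1565*(151/1142) - 335/9 = 236315/1142 - 335/9 = 1744265/10278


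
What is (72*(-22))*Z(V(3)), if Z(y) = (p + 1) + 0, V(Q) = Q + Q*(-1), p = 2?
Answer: -4752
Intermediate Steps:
V(Q) = 0 (V(Q) = Q - Q = 0)
Z(y) = 3 (Z(y) = (2 + 1) + 0 = 3 + 0 = 3)
(72*(-22))*Z(V(3)) = (72*(-22))*3 = -1584*3 = -4752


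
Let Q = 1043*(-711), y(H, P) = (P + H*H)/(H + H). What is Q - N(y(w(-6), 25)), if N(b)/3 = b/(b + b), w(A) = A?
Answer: -1483149/2 ≈ -7.4157e+5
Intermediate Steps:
y(H, P) = (P + H²)/(2*H) (y(H, P) = (P + H²)/((2*H)) = (P + H²)*(1/(2*H)) = (P + H²)/(2*H))
N(b) = 3/2 (N(b) = 3*(b/(b + b)) = 3*(b/((2*b))) = 3*((1/(2*b))*b) = 3*(½) = 3/2)
Q = -741573
Q - N(y(w(-6), 25)) = -741573 - 1*3/2 = -741573 - 3/2 = -1483149/2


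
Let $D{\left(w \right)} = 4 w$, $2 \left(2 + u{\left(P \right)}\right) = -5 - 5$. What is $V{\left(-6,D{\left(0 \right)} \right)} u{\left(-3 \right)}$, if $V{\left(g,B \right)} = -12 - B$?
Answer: $84$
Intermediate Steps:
$u{\left(P \right)} = -7$ ($u{\left(P \right)} = -2 + \frac{-5 - 5}{2} = -2 + \frac{1}{2} \left(-10\right) = -2 - 5 = -7$)
$V{\left(-6,D{\left(0 \right)} \right)} u{\left(-3 \right)} = \left(-12 - 4 \cdot 0\right) \left(-7\right) = \left(-12 - 0\right) \left(-7\right) = \left(-12 + 0\right) \left(-7\right) = \left(-12\right) \left(-7\right) = 84$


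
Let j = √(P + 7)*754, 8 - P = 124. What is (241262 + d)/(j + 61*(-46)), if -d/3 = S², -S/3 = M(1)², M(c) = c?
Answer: -67690541/6984188 - 18189119*I*√109/6984188 ≈ -9.692 - 27.19*I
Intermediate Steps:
P = -116 (P = 8 - 1*124 = 8 - 124 = -116)
S = -3 (S = -3*1² = -3*1 = -3)
j = 754*I*√109 (j = √(-116 + 7)*754 = √(-109)*754 = (I*√109)*754 = 754*I*√109 ≈ 7872.0*I)
d = -27 (d = -3*(-3)² = -3*9 = -27)
(241262 + d)/(j + 61*(-46)) = (241262 - 27)/(754*I*√109 + 61*(-46)) = 241235/(754*I*√109 - 2806) = 241235/(-2806 + 754*I*√109)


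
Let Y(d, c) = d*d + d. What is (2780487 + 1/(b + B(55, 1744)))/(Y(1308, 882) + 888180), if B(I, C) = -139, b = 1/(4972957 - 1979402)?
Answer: 1156972160044573/1082017243058688 ≈ 1.0693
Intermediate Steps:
b = 1/2993555 ≈ 3.3405e-7
Y(d, c) = d + d² (Y(d, c) = d² + d = d + d²)
(2780487 + 1/(b + B(55, 1744)))/(Y(1308, 882) + 888180) = (2780487 + 1/(1/2993555 - 139))/(1308*(1 + 1308) + 888180) = (2780487 + 1/(-416104144/2993555))/(1308*1309 + 888180) = (2780487 - 2993555/416104144)/(1712172 + 888180) = (1156972160044573/416104144)/2600352 = (1156972160044573/416104144)*(1/2600352) = 1156972160044573/1082017243058688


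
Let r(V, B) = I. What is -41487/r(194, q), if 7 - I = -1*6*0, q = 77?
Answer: -41487/7 ≈ -5926.7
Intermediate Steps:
I = 7 (I = 7 - (-1*6)*0 = 7 - (-6)*0 = 7 - 1*0 = 7 + 0 = 7)
r(V, B) = 7
-41487/r(194, q) = -41487/7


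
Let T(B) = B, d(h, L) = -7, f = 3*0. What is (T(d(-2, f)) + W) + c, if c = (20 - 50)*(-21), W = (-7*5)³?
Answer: -42252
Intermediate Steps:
f = 0
W = -42875 (W = (-35)³ = -42875)
c = 630 (c = -30*(-21) = 630)
(T(d(-2, f)) + W) + c = (-7 - 42875) + 630 = -42882 + 630 = -42252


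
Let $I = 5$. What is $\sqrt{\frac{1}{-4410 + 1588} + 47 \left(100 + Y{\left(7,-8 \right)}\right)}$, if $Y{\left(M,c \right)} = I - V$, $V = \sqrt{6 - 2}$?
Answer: $\frac{\sqrt{38552191422}}{2822} \approx 69.577$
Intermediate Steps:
$V = 2$ ($V = \sqrt{4} = 2$)
$Y{\left(M,c \right)} = 3$ ($Y{\left(M,c \right)} = 5 - 2 = 3$)
$\sqrt{\frac{1}{-4410 + 1588} + 47 \left(100 + Y{\left(7,-8 \right)}\right)} = \sqrt{\frac{1}{-4410 + 1588} + 47 \left(100 + 3\right)} = \sqrt{\frac{1}{-2822} + 47 \cdot 103} = \sqrt{- \frac{1}{2822} + 4841} = \sqrt{\frac{13661301}{2822}} = \frac{\sqrt{38552191422}}{2822}$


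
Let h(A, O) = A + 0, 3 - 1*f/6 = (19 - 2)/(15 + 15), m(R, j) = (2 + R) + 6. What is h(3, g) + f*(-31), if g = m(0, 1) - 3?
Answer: -2248/5 ≈ -449.60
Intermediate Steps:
m(R, j) = 8 + R
f = 73/5 (f = 18 - 6*(19 - 2)/(15 + 15) = 18 - 102/30 = 18 - 6*17/30 = 18 - 17/5 = 73/5 ≈ 14.600)
g = 5 (g = (8 + 0) - 3 = 8 - 3 = 5)
h(A, O) = A
h(3, g) + f*(-31) = 3 + (73/5)*(-31) = 3 - 2263/5 = -2248/5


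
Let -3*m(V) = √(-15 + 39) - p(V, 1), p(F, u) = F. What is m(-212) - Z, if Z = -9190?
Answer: 27358/3 - 2*√6/3 ≈ 9117.7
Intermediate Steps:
m(V) = -2*√6/3 + V/3 (m(V) = -(√(-15 + 39) - V)/3 = -(√24 - V)/3 = -(2*√6 - V)/3 = -(-V + 2*√6)/3 = -2*√6/3 + V/3)
m(-212) - Z = (-2*√6/3 + (⅓)*(-212)) - 1*(-9190) = (-2*√6/3 - 212/3) + 9190 = (-212/3 - 2*√6/3) + 9190 = 27358/3 - 2*√6/3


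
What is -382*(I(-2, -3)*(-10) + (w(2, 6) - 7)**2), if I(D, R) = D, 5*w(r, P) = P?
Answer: -512262/25 ≈ -20490.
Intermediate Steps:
w(r, P) = P/5
-382*(I(-2, -3)*(-10) + (w(2, 6) - 7)**2) = -382*(-2*(-10) + ((1/5)*6 - 7)**2) = -382*(20 + (6/5 - 7)**2) = -382*(20 + (-29/5)**2) = -382*(20 + 841/25) = -382*1341/25 = -512262/25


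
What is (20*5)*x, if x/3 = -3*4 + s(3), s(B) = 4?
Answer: -2400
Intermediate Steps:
x = -24 (x = 3*(-3*4 + 4) = 3*(-12 + 4) = 3*(-8) = -24)
(20*5)*x = (20*5)*(-24) = 100*(-24) = -2400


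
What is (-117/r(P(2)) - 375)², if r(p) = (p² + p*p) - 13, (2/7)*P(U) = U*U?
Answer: 20232786564/143641 ≈ 1.4086e+5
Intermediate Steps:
P(U) = 7*U²/2 (P(U) = 7*(U*U)/2 = 7*U²/2)
r(p) = -13 + 2*p² (r(p) = (p² + p²) - 13 = 2*p² - 13 = -13 + 2*p²)
(-117/r(P(2)) - 375)² = (-117/(-13 + 2*((7/2)*2²)²) - 375)² = (-117/(-13 + 2*((7/2)*4)²) - 375)² = (-117/(-13 + 2*14²) - 375)² = (-117/(-13 + 2*196) - 375)² = (-117/(-13 + 392) - 375)² = (-117/379 - 375)² = (-142242/379)² = 20232786564/143641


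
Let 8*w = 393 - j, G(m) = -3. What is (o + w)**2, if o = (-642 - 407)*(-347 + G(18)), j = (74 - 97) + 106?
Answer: 2157241250025/16 ≈ 1.3483e+11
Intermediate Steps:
j = 83 (j = -23 + 106 = 83)
w = 155/4 (w = (393 - 1*83)/8 = (393 - 83)/8 = (1/8)*310 = 155/4 ≈ 38.750)
o = 367150 (o = (-642 - 407)*(-347 - 3) = -1049*(-350) = 367150)
(o + w)**2 = (367150 + 155/4)**2 = (1468755/4)**2 = 2157241250025/16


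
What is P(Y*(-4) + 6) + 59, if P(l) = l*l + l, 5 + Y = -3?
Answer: 1541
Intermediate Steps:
Y = -8 (Y = -5 - 3 = -8)
P(l) = l + l² (P(l) = l² + l = l + l²)
P(Y*(-4) + 6) + 59 = (-8*(-4) + 6)*(1 + (-8*(-4) + 6)) + 59 = (32 + 6)*(1 + (32 + 6)) + 59 = 38*(1 + 38) + 59 = 38*39 + 59 = 1482 + 59 = 1541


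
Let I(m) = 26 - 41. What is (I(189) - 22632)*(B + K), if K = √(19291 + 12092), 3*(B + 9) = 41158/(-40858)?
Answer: 4319250938/20429 - 67941*√3487 ≈ -3.8005e+6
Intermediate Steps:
I(m) = -15
B = -572162/61287 (B = -9 + (41158/(-40858))/3 = -9 + (41158*(-1/40858))/3 = -9 + (⅓)*(-20579/20429) = -9 - 20579/61287 = -572162/61287 ≈ -9.3358)
K = 3*√3487 (K = √31383 = 3*√3487 ≈ 177.15)
(I(189) - 22632)*(B + K) = (-15 - 22632)*(-572162/61287 + 3*√3487) = -22647*(-572162/61287 + 3*√3487) = 4319250938/20429 - 67941*√3487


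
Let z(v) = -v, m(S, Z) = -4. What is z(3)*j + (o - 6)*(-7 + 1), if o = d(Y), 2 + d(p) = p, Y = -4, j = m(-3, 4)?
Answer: 84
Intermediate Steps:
j = -4
d(p) = -2 + p
o = -6 (o = -2 - 4 = -6)
z(3)*j + (o - 6)*(-7 + 1) = -1*3*(-4) + (-6 - 6)*(-7 + 1) = -3*(-4) - 12*(-6) = 12 + 72 = 84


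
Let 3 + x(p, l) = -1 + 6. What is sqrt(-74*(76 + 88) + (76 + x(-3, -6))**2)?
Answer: 2*I*sqrt(1513) ≈ 77.795*I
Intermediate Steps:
x(p, l) = 2 (x(p, l) = -3 + (-1 + 6) = -3 + 5 = 2)
sqrt(-74*(76 + 88) + (76 + x(-3, -6))**2) = sqrt(-74*(76 + 88) + (76 + 2)**2) = sqrt(-74*164 + 78**2) = sqrt(-12136 + 6084) = sqrt(-6052) = 2*I*sqrt(1513)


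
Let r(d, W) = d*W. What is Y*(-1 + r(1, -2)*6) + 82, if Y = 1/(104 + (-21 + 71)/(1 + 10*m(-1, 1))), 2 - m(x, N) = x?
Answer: 268065/3274 ≈ 81.877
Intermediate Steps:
r(d, W) = W*d
m(x, N) = 2 - x
Y = 31/3274 (Y = 1/(104 + (-21 + 71)/(1 + 10*(2 - 1*(-1)))) = 1/(104 + 50/(1 + 10*(2 + 1))) = 1/(104 + 50/(1 + 10*3)) = 1/(104 + 50/(1 + 30)) = 1/(104 + 50/31) = 1/(3274/31) = 31/3274 ≈ 0.0094685)
Y*(-1 + r(1, -2)*6) + 82 = 31*(-1 - 2*1*6)/3274 + 82 = 31*(-1 - 2*6)/3274 + 82 = 31*(-1 - 12)/3274 + 82 = (31/3274)*(-13) + 82 = -403/3274 + 82 = 268065/3274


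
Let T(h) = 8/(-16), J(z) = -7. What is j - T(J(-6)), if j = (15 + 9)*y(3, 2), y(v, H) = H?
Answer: 97/2 ≈ 48.500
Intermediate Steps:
j = 48 (j = (15 + 9)*2 = 24*2 = 48)
T(h) = -½ (T(h) = 8*(-1/16) = -½)
j - T(J(-6)) = 48 - 1*(-½) = 48 + ½ = 97/2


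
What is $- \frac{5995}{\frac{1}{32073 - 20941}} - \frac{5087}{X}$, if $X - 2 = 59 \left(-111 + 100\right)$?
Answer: $- \frac{43178406893}{647} \approx -6.6736 \cdot 10^{7}$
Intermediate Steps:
$X = -647$ ($X = 2 + 59 \left(-111 + 100\right) = 2 + 59 \left(-11\right) = 2 - 649 = -647$)
$- \frac{5995}{\frac{1}{32073 - 20941}} - \frac{5087}{X} = - \frac{5995}{\frac{1}{32073 - 20941}} - \frac{5087}{-647} = - \frac{5995}{\frac{1}{11132}} - - \frac{5087}{647} = - 5995 \frac{1}{\frac{1}{11132}} + \frac{5087}{647} = \left(-5995\right) 11132 + \frac{5087}{647} = -66736340 + \frac{5087}{647} = - \frac{43178406893}{647}$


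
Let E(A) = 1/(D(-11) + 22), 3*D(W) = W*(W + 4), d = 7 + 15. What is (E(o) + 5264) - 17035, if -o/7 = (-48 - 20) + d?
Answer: -1683250/143 ≈ -11771.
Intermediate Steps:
d = 22
D(W) = W*(4 + W)/3 (D(W) = (W*(W + 4))/3 = (W*(4 + W))/3 = W*(4 + W)/3)
o = 322 (o = -7*((-48 - 20) + 22) = -7*(-68 + 22) = -7*(-46) = 322)
E(A) = 3/143 (E(A) = 1/((⅓)*(-11)*(4 - 11) + 22) = 1/((⅓)*(-11)*(-7) + 22) = 1/(77/3 + 22) = 1/(143/3) = 3/143)
(E(o) + 5264) - 17035 = (3/143 + 5264) - 17035 = 752755/143 - 17035 = -1683250/143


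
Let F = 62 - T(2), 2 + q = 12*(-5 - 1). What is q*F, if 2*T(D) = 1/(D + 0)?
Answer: -9139/2 ≈ -4569.5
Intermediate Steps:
T(D) = 1/(2*D) (T(D) = 1/(2*(D + 0)) = 1/(2*D))
q = -74 (q = -2 + 12*(-5 - 1) = -2 + 12*(-6) = -2 - 72 = -74)
F = 247/4 (F = 62 - 1/(2*2) = 62 - 1*1/4 = 62 - 1/4 = 247/4 ≈ 61.750)
q*F = -74*247/4 = -9139/2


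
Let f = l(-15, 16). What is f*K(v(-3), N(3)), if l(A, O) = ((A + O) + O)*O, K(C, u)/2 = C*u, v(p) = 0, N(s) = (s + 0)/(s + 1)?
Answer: 0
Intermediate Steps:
N(s) = s/(1 + s)
K(C, u) = 2*C*u (K(C, u) = 2*(C*u) = 2*C*u)
l(A, O) = O*(A + 2*O) (l(A, O) = (A + 2*O)*O = O*(A + 2*O))
f = 272 (f = 16*(-15 + 2*16) = 16*(-15 + 32) = 16*17 = 272)
f*K(v(-3), N(3)) = 272*(2*0*(3/(1 + 3))) = 272*(2*0*(3/4)) = 272*(2*0*(3*(¼))) = 272*(2*0*(¾)) = 272*0 = 0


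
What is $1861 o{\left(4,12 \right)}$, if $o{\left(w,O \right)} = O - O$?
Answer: $0$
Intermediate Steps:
$o{\left(w,O \right)} = 0$
$1861 o{\left(4,12 \right)} = 1861 \cdot 0 = 0$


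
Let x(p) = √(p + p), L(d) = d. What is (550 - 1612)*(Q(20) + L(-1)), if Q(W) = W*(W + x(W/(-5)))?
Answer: -423738 - 42480*I*√2 ≈ -4.2374e+5 - 60076.0*I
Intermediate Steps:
x(p) = √2*√p (x(p) = √(2*p) = √2*√p)
Q(W) = W*(W + √10*√(-W)/5) (Q(W) = W*(W + √2*√(W/(-5))) = W*(W + √2*√(W*(-⅕))) = W*(W + √2*√(-W/5)) = W*(W + √2*(√5*√(-W)/5)) = W*(W + √10*√(-W)/5))
(550 - 1612)*(Q(20) + L(-1)) = (550 - 1612)*((⅕)*20*(5*20 + √10*√(-1*20)) - 1) = -1062*((⅕)*20*(100 + √10*√(-20)) - 1) = -1062*((⅕)*20*(100 + √10*(2*I*√5)) - 1) = -1062*((⅕)*20*(100 + 10*I*√2) - 1) = -1062*((400 + 40*I*√2) - 1) = -1062*(399 + 40*I*√2) = -423738 - 42480*I*√2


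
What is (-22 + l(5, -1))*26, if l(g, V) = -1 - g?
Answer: -728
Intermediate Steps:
(-22 + l(5, -1))*26 = (-22 + (-1 - 1*5))*26 = (-22 + (-1 - 5))*26 = (-22 - 6)*26 = -28*26 = -728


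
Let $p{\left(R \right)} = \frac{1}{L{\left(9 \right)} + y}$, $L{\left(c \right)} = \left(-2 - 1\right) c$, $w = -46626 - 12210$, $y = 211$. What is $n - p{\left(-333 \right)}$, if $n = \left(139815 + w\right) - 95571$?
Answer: $- \frac{2684929}{184} \approx -14592.0$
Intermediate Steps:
$w = -58836$
$L{\left(c \right)} = - 3 c$
$n = -14592$ ($n = \left(139815 - 58836\right) - 95571 = 80979 - 95571 = -14592$)
$p{\left(R \right)} = \frac{1}{184}$ ($p{\left(R \right)} = \frac{1}{\left(-3\right) 9 + 211} = \frac{1}{-27 + 211} = \frac{1}{184}$)
$n - p{\left(-333 \right)} = -14592 - \frac{1}{184} = - \frac{2684929}{184}$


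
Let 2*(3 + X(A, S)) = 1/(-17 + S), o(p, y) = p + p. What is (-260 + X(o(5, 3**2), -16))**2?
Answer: 301334881/4356 ≈ 69177.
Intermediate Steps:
o(p, y) = 2*p
X(A, S) = -3 + 1/(2*(-17 + S))
(-260 + X(o(5, 3**2), -16))**2 = (-260 + (103 - 6*(-16))/(2*(-17 - 16)))**2 = (-260 + (1/2)*(103 + 96)/(-33))**2 = (-260 + (1/2)*(-1/33)*199)**2 = (-260 - 199/66)**2 = (-17359/66)**2 = 301334881/4356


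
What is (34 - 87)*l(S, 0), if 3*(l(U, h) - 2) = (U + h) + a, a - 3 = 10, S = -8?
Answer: -583/3 ≈ -194.33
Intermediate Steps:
a = 13 (a = 3 + 10 = 13)
l(U, h) = 19/3 + U/3 + h/3 (l(U, h) = 2 + ((U + h) + 13)/3 = 2 + (13 + U + h)/3 = 2 + (13/3 + U/3 + h/3) = 19/3 + U/3 + h/3)
(34 - 87)*l(S, 0) = (34 - 87)*(19/3 + (⅓)*(-8) + (⅓)*0) = -53*(19/3 - 8/3 + 0) = -53*11/3 = -583/3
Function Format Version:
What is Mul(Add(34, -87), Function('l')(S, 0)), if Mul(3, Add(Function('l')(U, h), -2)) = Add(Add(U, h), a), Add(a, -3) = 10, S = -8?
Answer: Rational(-583, 3) ≈ -194.33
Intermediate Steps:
a = 13 (a = Add(3, 10) = 13)
Function('l')(U, h) = Add(Rational(19, 3), Mul(Rational(1, 3), U), Mul(Rational(1, 3), h)) (Function('l')(U, h) = Add(2, Mul(Rational(1, 3), Add(Add(U, h), 13))) = Add(2, Mul(Rational(1, 3), Add(13, U, h))) = Add(2, Add(Rational(13, 3), Mul(Rational(1, 3), U), Mul(Rational(1, 3), h))) = Add(Rational(19, 3), Mul(Rational(1, 3), U), Mul(Rational(1, 3), h)))
Mul(Add(34, -87), Function('l')(S, 0)) = Mul(Add(34, -87), Add(Rational(19, 3), Mul(Rational(1, 3), -8), Mul(Rational(1, 3), 0))) = Mul(-53, Add(Rational(19, 3), Rational(-8, 3), 0)) = Mul(-53, Rational(11, 3)) = Rational(-583, 3)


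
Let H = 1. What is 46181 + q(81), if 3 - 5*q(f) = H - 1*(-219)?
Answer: 230688/5 ≈ 46138.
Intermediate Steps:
q(f) = -217/5 (q(f) = ⅗ - (1 - 1*(-219))/5 = ⅗ - (1 + 219)/5 = ⅗ - ⅕*220 = ⅗ - 44 = -217/5)
46181 + q(81) = 46181 - 217/5 = 230688/5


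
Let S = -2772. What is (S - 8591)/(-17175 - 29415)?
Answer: 11363/46590 ≈ 0.24389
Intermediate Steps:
(S - 8591)/(-17175 - 29415) = (-2772 - 8591)/(-17175 - 29415) = -11363/(-46590) = -11363*(-1/46590) = 11363/46590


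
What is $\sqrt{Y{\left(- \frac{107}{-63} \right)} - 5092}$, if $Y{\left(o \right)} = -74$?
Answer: $3 i \sqrt{574} \approx 71.875 i$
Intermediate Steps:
$\sqrt{Y{\left(- \frac{107}{-63} \right)} - 5092} = \sqrt{-74 - 5092} = \sqrt{-5166} = 3 i \sqrt{574}$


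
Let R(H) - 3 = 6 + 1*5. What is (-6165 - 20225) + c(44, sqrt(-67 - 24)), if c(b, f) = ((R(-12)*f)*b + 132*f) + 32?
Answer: -26358 + 748*I*sqrt(91) ≈ -26358.0 + 7135.5*I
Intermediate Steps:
R(H) = 14 (R(H) = 3 + (6 + 1*5) = 3 + (6 + 5) = 3 + 11 = 14)
c(b, f) = 32 + 132*f + 14*b*f (c(b, f) = ((14*f)*b + 132*f) + 32 = (14*b*f + 132*f) + 32 = (132*f + 14*b*f) + 32 = 32 + 132*f + 14*b*f)
(-6165 - 20225) + c(44, sqrt(-67 - 24)) = (-6165 - 20225) + (32 + 132*sqrt(-67 - 24) + 14*44*sqrt(-67 - 24)) = -26390 + (32 + 132*sqrt(-91) + 14*44*sqrt(-91)) = -26390 + (32 + 132*(I*sqrt(91)) + 14*44*(I*sqrt(91))) = -26390 + (32 + 132*I*sqrt(91) + 616*I*sqrt(91)) = -26390 + (32 + 748*I*sqrt(91)) = -26358 + 748*I*sqrt(91)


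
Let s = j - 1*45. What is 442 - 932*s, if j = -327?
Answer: 347146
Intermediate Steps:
s = -372 (s = -327 - 1*45 = -327 - 45 = -372)
442 - 932*s = 442 - 932*(-372) = 442 + 346704 = 347146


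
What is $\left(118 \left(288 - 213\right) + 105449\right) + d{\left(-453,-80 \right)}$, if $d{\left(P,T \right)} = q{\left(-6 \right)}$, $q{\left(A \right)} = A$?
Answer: $114293$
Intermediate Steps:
$d{\left(P,T \right)} = -6$
$\left(118 \left(288 - 213\right) + 105449\right) + d{\left(-453,-80 \right)} = \left(118 \left(288 - 213\right) + 105449\right) - 6 = \left(118 \cdot 75 + 105449\right) - 6 = \left(8850 + 105449\right) - 6 = 114299 - 6 = 114293$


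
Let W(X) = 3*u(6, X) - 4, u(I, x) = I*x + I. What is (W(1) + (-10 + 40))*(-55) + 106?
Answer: -3304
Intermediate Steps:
u(I, x) = I + I*x
W(X) = 14 + 18*X (W(X) = 3*(6*(1 + X)) - 4 = 3*(6 + 6*X) - 4 = (18 + 18*X) - 4 = 14 + 18*X)
(W(1) + (-10 + 40))*(-55) + 106 = ((14 + 18*1) + (-10 + 40))*(-55) + 106 = ((14 + 18) + 30)*(-55) + 106 = (32 + 30)*(-55) + 106 = 62*(-55) + 106 = -3410 + 106 = -3304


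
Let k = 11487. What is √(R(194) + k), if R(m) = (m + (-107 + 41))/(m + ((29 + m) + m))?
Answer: √4288416535/611 ≈ 107.18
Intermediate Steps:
R(m) = (-66 + m)/(29 + 3*m) (R(m) = (m - 66)/(m + (29 + 2*m)) = (-66 + m)/(29 + 3*m))
√(R(194) + k) = √((-66 + 194)/(29 + 3*194) + 11487) = √(128/(29 + 582) + 11487) = √(128/611 + 11487) = √(7018685/611) = √4288416535/611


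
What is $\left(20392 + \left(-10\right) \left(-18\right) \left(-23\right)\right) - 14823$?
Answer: $1429$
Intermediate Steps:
$\left(20392 + \left(-10\right) \left(-18\right) \left(-23\right)\right) - 14823 = \left(20392 + 180 \left(-23\right)\right) - 14823 = \left(20392 - 4140\right) - 14823 = 16252 - 14823 = 1429$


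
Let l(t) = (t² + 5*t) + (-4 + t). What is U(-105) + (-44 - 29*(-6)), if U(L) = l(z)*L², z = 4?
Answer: 397030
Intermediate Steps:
l(t) = -4 + t² + 6*t
U(L) = 36*L² (U(L) = (-4 + 4² + 6*4)*L² = (-4 + 16 + 24)*L² = 36*L²)
U(-105) + (-44 - 29*(-6)) = 36*(-105)² + (-44 - 29*(-6)) = 36*11025 + (-44 + 174) = 396900 + 130 = 397030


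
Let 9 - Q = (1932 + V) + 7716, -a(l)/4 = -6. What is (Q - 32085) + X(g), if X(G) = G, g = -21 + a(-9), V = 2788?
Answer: -44509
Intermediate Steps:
a(l) = 24 (a(l) = -4*(-6) = 24)
g = 3 (g = -21 + 24 = 3)
Q = -12427 (Q = 9 - ((1932 + 2788) + 7716) = 9 - (4720 + 7716) = 9 - 1*12436 = 9 - 12436 = -12427)
(Q - 32085) + X(g) = (-12427 - 32085) + 3 = -44512 + 3 = -44509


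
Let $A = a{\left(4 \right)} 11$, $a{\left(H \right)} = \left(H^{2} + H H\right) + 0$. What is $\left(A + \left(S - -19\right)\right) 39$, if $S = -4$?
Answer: $14313$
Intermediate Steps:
$a{\left(H \right)} = 2 H^{2}$ ($a{\left(H \right)} = \left(H^{2} + H^{2}\right) + 0 = 2 H^{2} + 0 = 2 H^{2}$)
$A = 352$ ($A = 2 \cdot 4^{2} \cdot 11 = 2 \cdot 16 \cdot 11 = 32 \cdot 11 = 352$)
$\left(A + \left(S - -19\right)\right) 39 = \left(352 - -15\right) 39 = \left(352 + \left(-4 + 19\right)\right) 39 = \left(352 + 15\right) 39 = 367 \cdot 39 = 14313$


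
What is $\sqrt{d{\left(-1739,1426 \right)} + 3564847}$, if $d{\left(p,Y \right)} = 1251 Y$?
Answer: $\sqrt{5348773} \approx 2312.7$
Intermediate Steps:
$\sqrt{d{\left(-1739,1426 \right)} + 3564847} = \sqrt{1251 \cdot 1426 + 3564847} = \sqrt{1783926 + 3564847} = \sqrt{5348773}$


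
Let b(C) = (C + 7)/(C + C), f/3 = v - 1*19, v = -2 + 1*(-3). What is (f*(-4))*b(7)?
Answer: 288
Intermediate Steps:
v = -5 (v = -2 - 3 = -5)
f = -72 (f = 3*(-5 - 1*19) = 3*(-5 - 19) = 3*(-24) = -72)
b(C) = (7 + C)/(2*C) (b(C) = (7 + C)/((2*C)) = (7 + C)*(1/(2*C)) = (7 + C)/(2*C))
(f*(-4))*b(7) = (-72*(-4))*((1/2)*(7 + 7)/7) = 288*((1/2)*(1/7)*14) = 288*1 = 288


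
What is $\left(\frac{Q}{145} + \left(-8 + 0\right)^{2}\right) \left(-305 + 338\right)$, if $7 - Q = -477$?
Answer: $\frac{322212}{145} \approx 2222.2$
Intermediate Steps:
$Q = 484$ ($Q = 7 - -477 = 7 + 477 = 484$)
$\left(\frac{Q}{145} + \left(-8 + 0\right)^{2}\right) \left(-305 + 338\right) = \left(\frac{484}{145} + \left(-8 + 0\right)^{2}\right) \left(-305 + 338\right) = \left(484 \cdot \frac{1}{145} + \left(-8\right)^{2}\right) 33 = \left(\frac{484}{145} + 64\right) 33 = \frac{9764}{145} \cdot 33 = \frac{322212}{145}$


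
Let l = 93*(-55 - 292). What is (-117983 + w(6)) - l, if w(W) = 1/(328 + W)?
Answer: -28627807/334 ≈ -85712.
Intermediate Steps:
l = -32271 (l = 93*(-347) = -32271)
(-117983 + w(6)) - l = (-117983 + 1/(328 + 6)) - 1*(-32271) = (-117983 + 1/334) + 32271 = -39406321/334 + 32271 = -28627807/334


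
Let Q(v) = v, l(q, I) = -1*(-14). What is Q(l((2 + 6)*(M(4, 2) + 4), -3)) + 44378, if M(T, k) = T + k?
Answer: 44392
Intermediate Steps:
l(q, I) = 14
Q(l((2 + 6)*(M(4, 2) + 4), -3)) + 44378 = 14 + 44378 = 44392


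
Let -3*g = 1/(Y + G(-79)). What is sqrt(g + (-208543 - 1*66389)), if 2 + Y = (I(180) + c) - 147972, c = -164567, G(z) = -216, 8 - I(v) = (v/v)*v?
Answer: I*sqrt(242303353795403121)/938787 ≈ 524.34*I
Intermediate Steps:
I(v) = 8 - v (I(v) = 8 - v/v*v = 8 - v)
Y = -312713 (Y = -2 + (((8 - 1*180) - 164567) - 147972) = -2 + (((8 - 180) - 164567) - 147972) = -2 + ((-172 - 164567) - 147972) = -2 + (-164739 - 147972) = -2 - 312711 = -312713)
g = 1/938787 (g = -1/(3*(-312713 - 216)) = -1/3/(-312929) = -1/3*(-1/312929) = 1/938787 ≈ 1.0652e-6)
sqrt(g + (-208543 - 1*66389)) = sqrt(1/938787 + (-208543 - 1*66389)) = sqrt(1/938787 + (-208543 - 66389)) = sqrt(1/938787 - 274932) = sqrt(-258102587483/938787) = I*sqrt(242303353795403121)/938787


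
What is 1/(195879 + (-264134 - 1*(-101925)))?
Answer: 1/33670 ≈ 2.9700e-5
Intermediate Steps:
1/(195879 + (-264134 - 1*(-101925))) = 1/(195879 + (-264134 + 101925)) = 1/(195879 - 162209) = 1/33670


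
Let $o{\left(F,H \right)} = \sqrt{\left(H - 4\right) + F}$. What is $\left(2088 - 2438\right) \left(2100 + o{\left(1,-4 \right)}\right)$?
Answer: $-735000 - 350 i \sqrt{7} \approx -7.35 \cdot 10^{5} - 926.01 i$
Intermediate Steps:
$o{\left(F,H \right)} = \sqrt{-4 + F + H}$ ($o{\left(F,H \right)} = \sqrt{\left(-4 + H\right) + F} = \sqrt{-4 + F + H}$)
$\left(2088 - 2438\right) \left(2100 + o{\left(1,-4 \right)}\right) = \left(2088 - 2438\right) \left(2100 + \sqrt{-4 + 1 - 4}\right) = - 350 \left(2100 + \sqrt{-7}\right) = - 350 \left(2100 + i \sqrt{7}\right) = -735000 - 350 i \sqrt{7}$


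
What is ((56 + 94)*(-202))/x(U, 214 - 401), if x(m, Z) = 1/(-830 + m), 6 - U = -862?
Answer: -1151400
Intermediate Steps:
U = 868 (U = 6 - 1*(-862) = 6 + 862 = 868)
((56 + 94)*(-202))/x(U, 214 - 401) = ((56 + 94)*(-202))/(1/(-830 + 868)) = (150*(-202))/(1/38) = -30300/1/38 = -30300*38 = -1151400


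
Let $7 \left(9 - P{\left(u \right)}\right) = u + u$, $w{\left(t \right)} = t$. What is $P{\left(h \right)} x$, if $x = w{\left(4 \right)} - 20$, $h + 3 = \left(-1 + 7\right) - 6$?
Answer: $- \frac{1104}{7} \approx -157.71$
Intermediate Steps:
$h = -3$ ($h = -3 + \left(\left(-1 + 7\right) - 6\right) = -3 + \left(6 - 6\right) = -3 + 0 = -3$)
$x = -16$ ($x = 4 - 20 = -16$)
$P{\left(u \right)} = 9 - \frac{2 u}{7}$ ($P{\left(u \right)} = 9 - \frac{u + u}{7} = 9 - \frac{2 u}{7}$)
$P{\left(h \right)} x = \left(9 - - \frac{6}{7}\right) \left(-16\right) = \left(9 + \frac{6}{7}\right) \left(-16\right) = \frac{69}{7} \left(-16\right) = - \frac{1104}{7}$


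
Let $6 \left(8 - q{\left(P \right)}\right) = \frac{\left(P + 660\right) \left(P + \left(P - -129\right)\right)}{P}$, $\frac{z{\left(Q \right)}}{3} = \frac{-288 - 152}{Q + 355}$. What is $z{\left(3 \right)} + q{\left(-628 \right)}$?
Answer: $- \frac{443320}{84309} \approx -5.2583$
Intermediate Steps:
$z{\left(Q \right)} = - \frac{1320}{355 + Q}$ ($z{\left(Q \right)} = 3 \frac{-288 - 152}{Q + 355} = 3 \left(- \frac{440}{355 + Q}\right) = - \frac{1320}{355 + Q}$)
$q{\left(P \right)} = 8 - \frac{\left(129 + 2 P\right) \left(660 + P\right)}{6 P}$ ($q{\left(P \right)} = 8 - \frac{\left(P + 660\right) \left(P + \left(P - -129\right)\right) \frac{1}{P}}{6} = 8 - \frac{\left(660 + P\right) \left(P + \left(P + 129\right)\right) \frac{1}{P}}{6} = 8 - \frac{\left(660 + P\right) \left(P + \left(129 + P\right)\right) \frac{1}{P}}{6} = 8 - \frac{\left(660 + P\right) \left(129 + 2 P\right) \frac{1}{P}}{6} = 8 - \frac{\left(129 + 2 P\right) \left(660 + P\right) \frac{1}{P}}{6} = 8 - \frac{\frac{1}{P} \left(129 + 2 P\right) \left(660 + P\right)}{6} = 8 - \frac{\left(129 + 2 P\right) \left(660 + P\right)}{6 P}$)
$z{\left(3 \right)} + q{\left(-628 \right)} = - \frac{1320}{355 + 3} - \left(\frac{145}{6} - \frac{7095}{314}\right) = - \frac{1320}{358} - \frac{740}{471} = \left(-1320\right) \frac{1}{358} + \left(- \frac{467}{2} + \frac{7095}{314} + \frac{628}{3}\right) = - \frac{660}{179} - \frac{740}{471} = - \frac{443320}{84309}$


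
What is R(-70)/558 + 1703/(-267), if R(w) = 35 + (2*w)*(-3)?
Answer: -276263/49662 ≈ -5.5629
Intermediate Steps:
R(w) = 35 - 6*w
R(-70)/558 + 1703/(-267) = (35 - 6*(-70))/558 + 1703/(-267) = (35 + 420)*(1/558) + 1703*(-1/267) = 455*(1/558) - 1703/267 = 455/558 - 1703/267 = -276263/49662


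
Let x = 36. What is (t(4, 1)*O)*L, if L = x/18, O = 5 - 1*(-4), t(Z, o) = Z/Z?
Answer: 18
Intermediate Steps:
t(Z, o) = 1
O = 9 (O = 5 + 4 = 9)
L = 2 (L = 36/18 = 36*(1/18) = 2)
(t(4, 1)*O)*L = (1*9)*2 = 9*2 = 18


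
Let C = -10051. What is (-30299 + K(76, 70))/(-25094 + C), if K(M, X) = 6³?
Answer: 30083/35145 ≈ 0.85597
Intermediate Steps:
K(M, X) = 216
(-30299 + K(76, 70))/(-25094 + C) = (-30299 + 216)/(-25094 - 10051) = -30083/(-35145) = -30083*(-1/35145) = 30083/35145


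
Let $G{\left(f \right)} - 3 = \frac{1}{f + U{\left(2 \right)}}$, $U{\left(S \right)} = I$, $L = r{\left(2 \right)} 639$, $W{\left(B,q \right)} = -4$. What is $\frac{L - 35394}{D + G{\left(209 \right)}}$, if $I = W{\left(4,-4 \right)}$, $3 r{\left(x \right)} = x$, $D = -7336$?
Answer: $\frac{298685}{62636} \approx 4.7686$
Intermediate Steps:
$r{\left(x \right)} = \frac{x}{3}$
$L = 426$ ($L = \frac{1}{3} \cdot 2 \cdot 639 = \frac{2}{3} \cdot 639 = 426$)
$I = -4$
$U{\left(S \right)} = -4$
$G{\left(f \right)} = 3 + \frac{1}{-4 + f}$ ($G{\left(f \right)} = 3 + \frac{1}{f - 4} = 3 + \frac{1}{-4 + f}$)
$\frac{L - 35394}{D + G{\left(209 \right)}} = \frac{426 - 35394}{-7336 + \frac{-11 + 3 \cdot 209}{-4 + 209}} = - \frac{34968}{-7336 + \frac{-11 + 627}{205}} = - \frac{34968}{-7336 + \frac{1}{205} \cdot 616} = - \frac{34968}{-7336 + \frac{616}{205}} = - \frac{34968}{- \frac{1503264}{205}} = \left(-34968\right) \left(- \frac{205}{1503264}\right) = \frac{298685}{62636}$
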